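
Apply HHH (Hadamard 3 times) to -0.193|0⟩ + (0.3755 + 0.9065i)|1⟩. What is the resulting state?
(0.129 + 0.641i)|0⟩ + (-0.402 - 0.641i)|1⟩

H² = I, so H^3 = H: a single Hadamard. With (a, b) = (-0.193, (0.3755 + 0.9065i)), H gives ((a + b)/√2, (a − b)/√2) = ((0.129 + 0.641i), (-0.402 - 0.641i)).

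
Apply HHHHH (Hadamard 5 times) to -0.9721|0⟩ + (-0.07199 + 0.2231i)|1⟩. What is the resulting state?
(-0.7383 + 0.1578i)|0⟩ + (-0.6365 - 0.1578i)|1⟩

H² = I, so H^5 = H: a single Hadamard. With (a, b) = (-0.9721, (-0.07199 + 0.2231i)), H gives ((a + b)/√2, (a − b)/√2) = ((-0.7383 + 0.1578i), (-0.6365 - 0.1578i)).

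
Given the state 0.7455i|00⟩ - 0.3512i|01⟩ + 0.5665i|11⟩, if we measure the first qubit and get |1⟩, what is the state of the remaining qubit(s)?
i|1⟩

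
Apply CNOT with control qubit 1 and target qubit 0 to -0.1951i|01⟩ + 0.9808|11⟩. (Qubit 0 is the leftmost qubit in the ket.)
0.9808|01⟩ - 0.1951i|11⟩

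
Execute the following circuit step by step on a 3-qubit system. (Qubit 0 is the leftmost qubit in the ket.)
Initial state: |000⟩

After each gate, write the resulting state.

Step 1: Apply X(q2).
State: |001⟩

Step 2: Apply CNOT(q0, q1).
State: |001⟩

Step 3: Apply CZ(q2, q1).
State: |001⟩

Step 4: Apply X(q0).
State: |101⟩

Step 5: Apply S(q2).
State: i|101⟩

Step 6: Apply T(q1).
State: i|101⟩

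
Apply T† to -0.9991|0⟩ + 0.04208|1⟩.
-0.9991|0⟩ + (0.02976 - 0.02976i)|1⟩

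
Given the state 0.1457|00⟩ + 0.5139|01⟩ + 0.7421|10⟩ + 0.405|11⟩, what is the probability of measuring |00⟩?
0.02123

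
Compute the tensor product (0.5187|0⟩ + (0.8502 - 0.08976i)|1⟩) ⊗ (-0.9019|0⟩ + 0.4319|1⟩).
-0.4678|00⟩ + 0.224|01⟩ + (-0.7668 + 0.08095i)|10⟩ + (0.3672 - 0.03877i)|11⟩

amp(|b₁b₂…⟩) = product of the factor amplitudes for bits b₁, b₂, …; only kets whose every factor amplitude is nonzero survive.
|00⟩: (0.5187)(-0.9019) = -0.4678
|01⟩: (0.5187)(0.4319) = 0.224
|10⟩: (0.8502 - 0.08976i)(-0.9019) = (-0.7668 + 0.08095i)
|11⟩: (0.8502 - 0.08976i)(0.4319) = (0.3672 - 0.03877i)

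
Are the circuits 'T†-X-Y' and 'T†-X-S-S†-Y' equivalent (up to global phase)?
Yes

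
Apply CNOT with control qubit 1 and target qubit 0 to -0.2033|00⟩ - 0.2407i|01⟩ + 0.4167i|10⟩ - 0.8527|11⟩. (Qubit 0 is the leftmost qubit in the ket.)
-0.2033|00⟩ - 0.8527|01⟩ + 0.4167i|10⟩ - 0.2407i|11⟩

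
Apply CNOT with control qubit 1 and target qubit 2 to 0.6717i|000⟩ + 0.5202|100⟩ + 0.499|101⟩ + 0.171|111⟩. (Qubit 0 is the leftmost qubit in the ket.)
0.6717i|000⟩ + 0.5202|100⟩ + 0.499|101⟩ + 0.171|110⟩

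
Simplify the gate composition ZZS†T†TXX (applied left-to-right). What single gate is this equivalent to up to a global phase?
S†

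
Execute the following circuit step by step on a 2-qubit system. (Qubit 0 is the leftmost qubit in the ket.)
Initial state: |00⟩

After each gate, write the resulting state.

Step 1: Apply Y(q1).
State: i|01⟩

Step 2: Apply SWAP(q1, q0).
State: i|10⟩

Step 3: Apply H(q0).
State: (1/√2)i|00⟩ - (1/√2)i|10⟩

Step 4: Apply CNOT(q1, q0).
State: (1/√2)i|00⟩ - (1/√2)i|10⟩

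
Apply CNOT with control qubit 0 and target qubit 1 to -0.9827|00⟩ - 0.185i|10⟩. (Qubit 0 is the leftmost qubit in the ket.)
-0.9827|00⟩ - 0.185i|11⟩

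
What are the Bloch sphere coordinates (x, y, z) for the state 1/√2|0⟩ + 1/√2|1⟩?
(1, 0, 0)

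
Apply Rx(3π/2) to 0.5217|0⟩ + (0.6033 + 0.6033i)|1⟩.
(0.0577 - 0.4266i)|0⟩ + (-0.4266 - 0.7955i)|1⟩

Rx(3π/2) = [[cos(θ/2), −i·sin(θ/2)], [−i·sin(θ/2), cos(θ/2)]]; θ = 3π/2, cos(θ/2) ≈ -0.707107, sin(θ/2) ≈ 0.707107.
With a = amp(|0⟩) = 0.5217 and b = amp(|1⟩) = (0.6033 + 0.6033i):
new amp(|0⟩) = (-0.707107)·a + (-0.707107i)·b = (0.0577 - 0.4266i)
new amp(|1⟩) = (-0.707107i)·a + (-0.707107)·b = (-0.4266 - 0.7955i)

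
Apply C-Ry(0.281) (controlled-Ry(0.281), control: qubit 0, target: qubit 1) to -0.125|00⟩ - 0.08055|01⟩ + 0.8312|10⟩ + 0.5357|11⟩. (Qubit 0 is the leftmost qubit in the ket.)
-0.125|00⟩ - 0.08055|01⟩ + 0.748|10⟩ + 0.6468|11⟩

C-Ry(0.281) leaves the control-|0⟩ kets |00⟩, |01⟩ unchanged and applies Ry(0.281) to qubit 1 on the control-|1⟩ pair (|10⟩, |11⟩).
Ry(0.281) = [[cos(θ/2), −sin(θ/2)], [sin(θ/2), cos(θ/2)]]; θ = 0.281, cos(θ/2) ≈ 0.990146, sin(θ/2) ≈ 0.140038.
With a = amp(|10⟩) = 0.8312 and b = amp(|11⟩) = 0.5357:
new amp(|10⟩) = (0.990146)·a + (-0.140038)·b = 0.748
new amp(|11⟩) = (0.140038)·a + (0.990146)·b = 0.6468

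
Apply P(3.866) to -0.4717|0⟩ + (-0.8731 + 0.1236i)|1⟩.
-0.4717|0⟩ + (0.7358 + 0.486i)|1⟩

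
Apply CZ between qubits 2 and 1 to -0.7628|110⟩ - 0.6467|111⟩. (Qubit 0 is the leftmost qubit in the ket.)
-0.7628|110⟩ + 0.6467|111⟩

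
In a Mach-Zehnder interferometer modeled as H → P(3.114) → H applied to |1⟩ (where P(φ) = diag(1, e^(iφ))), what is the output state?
(0.9998 - 0.01379i)|0⟩ + (0.0001903 + 0.01379i)|1⟩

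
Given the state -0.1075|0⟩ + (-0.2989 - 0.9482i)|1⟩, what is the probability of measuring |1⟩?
0.9884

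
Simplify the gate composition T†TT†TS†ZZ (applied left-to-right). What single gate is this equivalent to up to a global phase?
S†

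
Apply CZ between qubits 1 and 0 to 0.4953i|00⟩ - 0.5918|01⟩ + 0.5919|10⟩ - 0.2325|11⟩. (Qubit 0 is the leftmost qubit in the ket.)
0.4953i|00⟩ - 0.5918|01⟩ + 0.5919|10⟩ + 0.2325|11⟩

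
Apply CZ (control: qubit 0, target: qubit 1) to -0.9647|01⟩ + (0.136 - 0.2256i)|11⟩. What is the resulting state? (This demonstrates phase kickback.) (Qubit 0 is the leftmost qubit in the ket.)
-0.9647|01⟩ + (-0.136 + 0.2256i)|11⟩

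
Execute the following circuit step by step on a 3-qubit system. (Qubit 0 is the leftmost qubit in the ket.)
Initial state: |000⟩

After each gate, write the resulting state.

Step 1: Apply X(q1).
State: |010⟩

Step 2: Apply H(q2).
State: 1/√2|010⟩ + 1/√2|011⟩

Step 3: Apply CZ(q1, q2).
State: 1/√2|010⟩ - 1/√2|011⟩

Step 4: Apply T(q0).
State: 1/√2|010⟩ - 1/√2|011⟩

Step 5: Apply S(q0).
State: 1/√2|010⟩ - 1/√2|011⟩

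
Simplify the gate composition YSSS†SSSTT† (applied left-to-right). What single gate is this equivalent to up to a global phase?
Y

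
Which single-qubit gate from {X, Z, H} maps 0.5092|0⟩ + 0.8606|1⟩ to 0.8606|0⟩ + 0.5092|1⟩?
X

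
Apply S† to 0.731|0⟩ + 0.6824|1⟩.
0.731|0⟩ - 0.6824i|1⟩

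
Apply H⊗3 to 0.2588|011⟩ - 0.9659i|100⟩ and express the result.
(0.0915 - 0.3415i)|000⟩ + (-0.0915 - 0.3415i)|001⟩ + (-0.0915 - 0.3415i)|010⟩ + (0.0915 - 0.3415i)|011⟩ + (0.0915 + 0.3415i)|100⟩ + (-0.0915 + 0.3415i)|101⟩ + (-0.0915 + 0.3415i)|110⟩ + (0.0915 + 0.3415i)|111⟩

H⊗3 gives amp(|y⟩) = (1/2√2) Σ_x (−1)^(x·y) amp(|x⟩), where x·y is the number of positions in which both x and y have a 1.
|000⟩: (0.2588 - 0.9659i)/(2√2) = (0.0915 - 0.3415i)
|001⟩: (-0.2588 - 0.9659i)/(2√2) = (-0.0915 - 0.3415i)
|010⟩: (-0.2588 - 0.9659i)/(2√2) = (-0.0915 - 0.3415i)
|011⟩: (0.2588 - 0.9659i)/(2√2) = (0.0915 - 0.3415i)
|100⟩: (0.2588 + 0.9659i)/(2√2) = (0.0915 + 0.3415i)
|101⟩: (-0.2588 + 0.9659i)/(2√2) = (-0.0915 + 0.3415i)
|110⟩: (-0.2588 + 0.9659i)/(2√2) = (-0.0915 + 0.3415i)
|111⟩: (0.2588 + 0.9659i)/(2√2) = (0.0915 + 0.3415i)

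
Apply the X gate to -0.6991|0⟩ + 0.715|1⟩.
0.715|0⟩ - 0.6991|1⟩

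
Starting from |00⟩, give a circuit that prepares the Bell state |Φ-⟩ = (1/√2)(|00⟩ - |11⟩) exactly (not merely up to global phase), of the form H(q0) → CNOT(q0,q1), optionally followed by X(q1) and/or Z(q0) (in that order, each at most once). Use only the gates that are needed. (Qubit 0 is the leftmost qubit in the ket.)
H(q0) → CNOT(q0,q1) → Z(q0)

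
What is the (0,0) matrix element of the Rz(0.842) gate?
(0.9127 - 0.4087i)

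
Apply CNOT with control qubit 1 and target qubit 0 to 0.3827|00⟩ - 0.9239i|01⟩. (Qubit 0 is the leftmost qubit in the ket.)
0.3827|00⟩ - 0.9239i|11⟩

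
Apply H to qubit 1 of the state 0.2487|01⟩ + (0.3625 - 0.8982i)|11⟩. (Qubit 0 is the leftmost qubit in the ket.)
0.1759|00⟩ - 0.1759|01⟩ + (0.2563 - 0.6351i)|10⟩ + (-0.2563 + 0.6351i)|11⟩

H on qubit 1 mixes each pair of kets that differ only in qubit 1: amplitudes (a, b) of (|…0…⟩, |…1…⟩) become ((a + b)/√2, (a − b)/√2). Kets absent from the input have amplitude 0.
(|00⟩, |01⟩): (a, b) = (0, 0.2487) → (0.1759, -0.1759)
(|10⟩, |11⟩): (a, b) = (0, (0.3625 - 0.8982i)) → ((0.2563 - 0.6351i), (-0.2563 + 0.6351i))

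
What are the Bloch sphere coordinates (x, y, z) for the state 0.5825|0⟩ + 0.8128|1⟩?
(0.9469, 0, -0.3213)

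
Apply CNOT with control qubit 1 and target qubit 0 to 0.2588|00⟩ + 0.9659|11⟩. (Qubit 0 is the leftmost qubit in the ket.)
0.2588|00⟩ + 0.9659|01⟩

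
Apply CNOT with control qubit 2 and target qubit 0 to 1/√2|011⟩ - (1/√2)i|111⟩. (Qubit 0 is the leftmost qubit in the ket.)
-(1/√2)i|011⟩ + 1/√2|111⟩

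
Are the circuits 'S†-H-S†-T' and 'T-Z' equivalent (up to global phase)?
No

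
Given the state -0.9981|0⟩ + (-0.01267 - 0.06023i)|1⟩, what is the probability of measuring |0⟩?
0.9962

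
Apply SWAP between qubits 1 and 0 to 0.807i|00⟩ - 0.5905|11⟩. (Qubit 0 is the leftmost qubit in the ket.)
0.807i|00⟩ - 0.5905|11⟩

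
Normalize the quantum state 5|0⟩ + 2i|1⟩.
0.9285|0⟩ + 0.3714i|1⟩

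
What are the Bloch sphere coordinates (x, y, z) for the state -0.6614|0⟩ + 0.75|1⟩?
(-0.9921, 0, -0.1251)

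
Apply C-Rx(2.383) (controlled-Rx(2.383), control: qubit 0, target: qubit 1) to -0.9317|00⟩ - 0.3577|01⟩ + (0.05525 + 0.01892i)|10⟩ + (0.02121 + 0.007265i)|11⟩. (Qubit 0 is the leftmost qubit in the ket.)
-0.9317|00⟩ - 0.3577|01⟩ + (0.02721 - 0.0127i)|10⟩ + (0.02543 - 0.04863i)|11⟩

C-Rx(2.383) leaves the control-|0⟩ kets |00⟩, |01⟩ unchanged and applies Rx(2.383) to qubit 1 on the control-|1⟩ pair (|10⟩, |11⟩).
Rx(2.383) = [[cos(θ/2), −i·sin(θ/2)], [−i·sin(θ/2), cos(θ/2)]]; θ = 2.383, cos(θ/2) ≈ 0.370267, sin(θ/2) ≈ 0.928925.
With a = amp(|10⟩) = (0.05525 + 0.01892i) and b = amp(|11⟩) = (0.02121 + 0.007265i):
new amp(|10⟩) = (0.370267)·a + (-0.928925i)·b = (0.02721 - 0.0127i)
new amp(|11⟩) = (-0.928925i)·a + (0.370267)·b = (0.02543 - 0.04863i)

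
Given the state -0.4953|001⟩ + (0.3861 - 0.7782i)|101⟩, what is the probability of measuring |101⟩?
0.7547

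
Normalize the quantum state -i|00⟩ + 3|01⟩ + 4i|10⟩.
-0.1961i|00⟩ + 0.5883|01⟩ + 0.7845i|10⟩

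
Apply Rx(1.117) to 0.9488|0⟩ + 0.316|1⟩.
(0.8046 - 0.1675i)|0⟩ + (0.268 - 0.5028i)|1⟩

Rx(1.117) = [[cos(θ/2), −i·sin(θ/2)], [−i·sin(θ/2), cos(θ/2)]]; θ = 1.117, cos(θ/2) ≈ 0.848051, sin(θ/2) ≈ 0.529915.
With a = amp(|0⟩) = 0.9488 and b = amp(|1⟩) = 0.316:
new amp(|0⟩) = (0.848051)·a + (-0.529915i)·b = (0.8046 - 0.1675i)
new amp(|1⟩) = (-0.529915i)·a + (0.848051)·b = (0.268 - 0.5028i)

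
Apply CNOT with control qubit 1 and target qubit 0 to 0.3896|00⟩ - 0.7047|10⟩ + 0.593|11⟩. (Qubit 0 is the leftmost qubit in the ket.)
0.3896|00⟩ + 0.593|01⟩ - 0.7047|10⟩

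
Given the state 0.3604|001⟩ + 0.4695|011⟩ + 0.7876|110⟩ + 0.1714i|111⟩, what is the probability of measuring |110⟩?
0.6203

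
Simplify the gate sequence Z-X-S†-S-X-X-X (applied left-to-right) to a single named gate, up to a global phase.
Z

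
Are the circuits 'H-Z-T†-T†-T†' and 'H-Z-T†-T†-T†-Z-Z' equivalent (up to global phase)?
Yes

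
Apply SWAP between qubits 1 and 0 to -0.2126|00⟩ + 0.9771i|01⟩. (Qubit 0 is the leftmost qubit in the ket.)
-0.2126|00⟩ + 0.9771i|10⟩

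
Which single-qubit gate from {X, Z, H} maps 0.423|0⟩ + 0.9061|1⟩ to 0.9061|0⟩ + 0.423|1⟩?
X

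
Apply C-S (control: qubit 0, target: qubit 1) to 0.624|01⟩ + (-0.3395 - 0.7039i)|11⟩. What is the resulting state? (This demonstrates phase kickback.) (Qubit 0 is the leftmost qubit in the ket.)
0.624|01⟩ + (0.7039 - 0.3395i)|11⟩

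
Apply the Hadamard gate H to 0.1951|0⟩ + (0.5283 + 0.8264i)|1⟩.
(0.5115 + 0.5844i)|0⟩ + (-0.2356 - 0.5844i)|1⟩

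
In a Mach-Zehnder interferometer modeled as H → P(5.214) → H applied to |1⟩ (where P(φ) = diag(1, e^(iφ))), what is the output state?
(0.2596 + 0.4384i)|0⟩ + (0.7404 - 0.4384i)|1⟩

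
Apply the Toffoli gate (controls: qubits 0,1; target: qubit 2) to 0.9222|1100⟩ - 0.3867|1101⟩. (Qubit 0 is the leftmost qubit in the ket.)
0.9222|1110⟩ - 0.3867|1111⟩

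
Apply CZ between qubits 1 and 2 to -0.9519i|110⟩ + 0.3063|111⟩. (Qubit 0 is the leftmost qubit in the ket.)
-0.9519i|110⟩ - 0.3063|111⟩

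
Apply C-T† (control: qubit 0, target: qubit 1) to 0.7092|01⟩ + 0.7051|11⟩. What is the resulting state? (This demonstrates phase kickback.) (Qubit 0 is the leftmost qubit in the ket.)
0.7092|01⟩ + (0.4986 - 0.4986i)|11⟩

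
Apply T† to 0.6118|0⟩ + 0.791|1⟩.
0.6118|0⟩ + (0.5593 - 0.5593i)|1⟩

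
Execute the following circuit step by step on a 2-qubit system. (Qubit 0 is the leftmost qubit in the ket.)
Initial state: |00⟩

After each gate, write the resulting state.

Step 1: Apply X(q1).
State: |01⟩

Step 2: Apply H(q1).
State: 1/√2|00⟩ - 1/√2|01⟩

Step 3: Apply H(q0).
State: 1/2|00⟩ - 1/2|01⟩ + 1/2|10⟩ - 1/2|11⟩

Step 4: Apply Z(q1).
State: 1/2|00⟩ + 1/2|01⟩ + 1/2|10⟩ + 1/2|11⟩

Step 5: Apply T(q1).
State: 1/2|00⟩ + (1/√8 + (1/√8)i)|01⟩ + 1/2|10⟩ + (1/√8 + (1/√8)i)|11⟩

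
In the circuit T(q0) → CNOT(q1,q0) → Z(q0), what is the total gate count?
3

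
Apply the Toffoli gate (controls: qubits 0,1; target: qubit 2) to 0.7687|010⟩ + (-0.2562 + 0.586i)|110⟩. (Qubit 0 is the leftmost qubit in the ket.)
0.7687|010⟩ + (-0.2562 + 0.586i)|111⟩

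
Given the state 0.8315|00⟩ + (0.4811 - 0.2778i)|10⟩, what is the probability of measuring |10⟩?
0.3086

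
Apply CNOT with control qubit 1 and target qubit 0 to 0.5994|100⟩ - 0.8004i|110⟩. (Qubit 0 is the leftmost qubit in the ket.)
-0.8004i|010⟩ + 0.5994|100⟩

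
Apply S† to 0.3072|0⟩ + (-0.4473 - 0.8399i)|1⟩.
0.3072|0⟩ + (-0.8399 + 0.4473i)|1⟩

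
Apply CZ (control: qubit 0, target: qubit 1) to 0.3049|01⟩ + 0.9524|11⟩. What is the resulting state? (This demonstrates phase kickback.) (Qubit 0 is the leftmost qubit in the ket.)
0.3049|01⟩ - 0.9524|11⟩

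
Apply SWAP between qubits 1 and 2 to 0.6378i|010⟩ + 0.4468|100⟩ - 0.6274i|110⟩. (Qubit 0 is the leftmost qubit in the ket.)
0.6378i|001⟩ + 0.4468|100⟩ - 0.6274i|101⟩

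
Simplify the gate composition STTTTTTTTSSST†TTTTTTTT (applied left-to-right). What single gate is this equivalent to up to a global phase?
T†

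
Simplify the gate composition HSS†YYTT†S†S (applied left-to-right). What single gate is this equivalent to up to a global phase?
H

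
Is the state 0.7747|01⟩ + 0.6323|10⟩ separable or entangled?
Entangled

Writing the state as a|00⟩ + b|01⟩ + c|10⟩ + d|11⟩, it is a product state iff ad − bc = 0.
Here (a, b, c, d) = (0, 0.7747, 0.6323, 0): ad − bc = (0)(0) − (0.7747)(0.6323) = -0.4898 ≠ 0, so the state is entangled.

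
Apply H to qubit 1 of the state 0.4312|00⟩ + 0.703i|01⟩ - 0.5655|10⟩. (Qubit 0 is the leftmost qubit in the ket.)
(0.3049 + 0.4971i)|00⟩ + (0.3049 - 0.4971i)|01⟩ - 0.3999|10⟩ - 0.3999|11⟩

H on qubit 1 mixes each pair of kets that differ only in qubit 1: amplitudes (a, b) of (|…0…⟩, |…1…⟩) become ((a + b)/√2, (a − b)/√2). Kets absent from the input have amplitude 0.
(|00⟩, |01⟩): (a, b) = (0.4312, 0.703i) → ((0.3049 + 0.4971i), (0.3049 - 0.4971i))
(|10⟩, |11⟩): (a, b) = (-0.5655, 0) → (-0.3999, -0.3999)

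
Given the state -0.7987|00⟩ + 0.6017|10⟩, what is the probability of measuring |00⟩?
0.6379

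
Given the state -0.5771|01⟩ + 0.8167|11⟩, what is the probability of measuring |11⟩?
0.667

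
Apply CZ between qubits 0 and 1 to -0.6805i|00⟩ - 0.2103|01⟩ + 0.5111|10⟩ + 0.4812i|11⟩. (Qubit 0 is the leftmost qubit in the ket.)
-0.6805i|00⟩ - 0.2103|01⟩ + 0.5111|10⟩ - 0.4812i|11⟩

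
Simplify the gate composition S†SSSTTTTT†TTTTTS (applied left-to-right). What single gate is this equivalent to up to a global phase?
S†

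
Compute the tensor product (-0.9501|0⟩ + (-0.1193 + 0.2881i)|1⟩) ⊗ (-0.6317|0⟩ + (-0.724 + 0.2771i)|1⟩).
0.6002|00⟩ + (0.6879 - 0.2633i)|01⟩ + (0.07536 - 0.182i)|10⟩ + (0.006541 - 0.2416i)|11⟩

amp(|b₁b₂…⟩) = product of the factor amplitudes for bits b₁, b₂, …; only kets whose every factor amplitude is nonzero survive.
|00⟩: (-0.9501)(-0.6317) = 0.6002
|01⟩: (-0.9501)(-0.724 + 0.2771i) = (0.6879 - 0.2633i)
|10⟩: (-0.1193 + 0.2881i)(-0.6317) = (0.07536 - 0.182i)
|11⟩: (-0.1193 + 0.2881i)(-0.724 + 0.2771i) = (0.006541 - 0.2416i)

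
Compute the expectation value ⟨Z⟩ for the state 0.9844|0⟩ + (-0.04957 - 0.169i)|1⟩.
0.938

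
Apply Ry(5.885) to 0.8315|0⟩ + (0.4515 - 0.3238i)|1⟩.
(-0.9044 + 0.06404i)|0⟩ + (-0.2781 + 0.3174i)|1⟩

Ry(5.885) = [[cos(θ/2), −sin(θ/2)], [sin(θ/2), cos(θ/2)]]; θ = 5.885, cos(θ/2) ≈ -0.980246, sin(θ/2) ≈ 0.19778.
With a = amp(|0⟩) = 0.8315 and b = amp(|1⟩) = (0.4515 - 0.3238i):
new amp(|0⟩) = (-0.980246)·a + (-0.19778)·b = (-0.9044 + 0.06404i)
new amp(|1⟩) = (0.19778)·a + (-0.980246)·b = (-0.2781 + 0.3174i)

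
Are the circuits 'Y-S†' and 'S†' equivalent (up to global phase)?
No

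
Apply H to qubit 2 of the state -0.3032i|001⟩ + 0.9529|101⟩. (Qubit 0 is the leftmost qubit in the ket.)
-0.2144i|000⟩ + 0.2144i|001⟩ + 0.6738|100⟩ - 0.6738|101⟩

H on qubit 2 mixes each pair of kets that differ only in qubit 2: amplitudes (a, b) of (|…0…⟩, |…1…⟩) become ((a + b)/√2, (a − b)/√2). Kets absent from the input have amplitude 0.
(|000⟩, |001⟩): (a, b) = (0, -0.3032i) → (-0.2144i, 0.2144i)
(|100⟩, |101⟩): (a, b) = (0, 0.9529) → (0.6738, -0.6738)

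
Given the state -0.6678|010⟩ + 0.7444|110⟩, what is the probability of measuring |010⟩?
0.446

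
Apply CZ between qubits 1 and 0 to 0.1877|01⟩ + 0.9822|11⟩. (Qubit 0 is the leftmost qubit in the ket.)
0.1877|01⟩ - 0.9822|11⟩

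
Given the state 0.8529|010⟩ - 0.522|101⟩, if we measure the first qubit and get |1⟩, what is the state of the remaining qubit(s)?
-|01⟩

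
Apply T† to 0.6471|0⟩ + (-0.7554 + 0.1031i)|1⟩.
0.6471|0⟩ + (-0.4612 + 0.6071i)|1⟩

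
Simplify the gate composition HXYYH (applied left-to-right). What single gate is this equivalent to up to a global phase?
Z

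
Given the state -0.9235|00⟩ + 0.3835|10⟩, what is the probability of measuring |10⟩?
0.1471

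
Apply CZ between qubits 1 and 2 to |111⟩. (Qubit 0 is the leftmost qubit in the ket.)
-|111⟩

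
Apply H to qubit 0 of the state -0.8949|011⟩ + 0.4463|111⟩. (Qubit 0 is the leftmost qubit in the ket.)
-0.3172|011⟩ - 0.9484|111⟩

H on qubit 0 mixes each pair of kets that differ only in qubit 0: amplitudes (a, b) of (|…0…⟩, |…1…⟩) become ((a + b)/√2, (a − b)/√2). Kets absent from the input have amplitude 0.
(|011⟩, |111⟩): (a, b) = (-0.8949, 0.4463) → (-0.3172, -0.9484)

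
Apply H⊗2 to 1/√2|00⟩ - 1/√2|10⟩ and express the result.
1/√2|10⟩ + 1/√2|11⟩

H⊗2 gives amp(|y⟩) = (1/2) Σ_x (−1)^(x·y) amp(|x⟩), where x·y is the number of positions in which both x and y have a 1.
|00⟩: (1/√2 - 1/√2)/2 = 0
|01⟩: (1/√2 - 1/√2)/2 = 0
|10⟩: (1/√2 + 1/√2)/2 = 1/√2
|11⟩: (1/√2 + 1/√2)/2 = 1/√2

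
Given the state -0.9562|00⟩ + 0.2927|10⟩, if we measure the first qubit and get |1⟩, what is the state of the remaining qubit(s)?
|0⟩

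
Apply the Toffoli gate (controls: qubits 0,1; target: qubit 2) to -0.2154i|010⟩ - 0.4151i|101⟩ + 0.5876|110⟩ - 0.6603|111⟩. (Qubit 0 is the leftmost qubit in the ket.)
-0.2154i|010⟩ - 0.4151i|101⟩ - 0.6603|110⟩ + 0.5876|111⟩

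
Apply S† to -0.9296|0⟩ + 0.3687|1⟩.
-0.9296|0⟩ - 0.3687i|1⟩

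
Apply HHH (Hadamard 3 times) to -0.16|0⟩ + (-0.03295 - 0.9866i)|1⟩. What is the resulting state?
(-0.1364 - 0.6976i)|0⟩ + (-0.08984 + 0.6976i)|1⟩

H² = I, so H^3 = H: a single Hadamard. With (a, b) = (-0.16, (-0.03295 - 0.9866i)), H gives ((a + b)/√2, (a − b)/√2) = ((-0.1364 - 0.6976i), (-0.08984 + 0.6976i)).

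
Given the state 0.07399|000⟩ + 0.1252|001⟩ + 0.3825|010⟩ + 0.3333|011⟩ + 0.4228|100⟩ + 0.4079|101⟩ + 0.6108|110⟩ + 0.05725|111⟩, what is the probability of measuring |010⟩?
0.1463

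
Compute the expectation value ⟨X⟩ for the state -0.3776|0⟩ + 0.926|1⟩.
-0.6993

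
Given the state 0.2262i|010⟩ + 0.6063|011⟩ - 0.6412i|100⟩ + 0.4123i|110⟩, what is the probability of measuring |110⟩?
0.17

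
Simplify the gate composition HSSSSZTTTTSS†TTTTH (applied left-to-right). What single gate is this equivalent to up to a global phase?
X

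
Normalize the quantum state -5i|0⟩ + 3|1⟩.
-0.8575i|0⟩ + 0.5145|1⟩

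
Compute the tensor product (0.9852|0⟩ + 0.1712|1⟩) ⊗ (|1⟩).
0.9852|01⟩ + 0.1712|11⟩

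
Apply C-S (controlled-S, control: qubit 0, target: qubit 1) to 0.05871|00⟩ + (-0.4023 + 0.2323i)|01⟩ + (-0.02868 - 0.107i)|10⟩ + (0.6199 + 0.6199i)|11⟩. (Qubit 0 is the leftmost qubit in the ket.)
0.05871|00⟩ + (-0.4023 + 0.2323i)|01⟩ + (-0.02868 - 0.107i)|10⟩ + (-0.6199 + 0.6199i)|11⟩

C-S leaves the control-|0⟩ kets |00⟩, |01⟩ unchanged and applies S to qubit 1 on the control-|1⟩ pair (|10⟩, |11⟩).
S = [[1, 0], [0, i]].
With a = amp(|10⟩) = (-0.02868 - 0.107i) and b = amp(|11⟩) = (0.6199 + 0.6199i):
new amp(|10⟩) = (1)·a = (-0.02868 - 0.107i)
new amp(|11⟩) = (i)·b = (-0.6199 + 0.6199i)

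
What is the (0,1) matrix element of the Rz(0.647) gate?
0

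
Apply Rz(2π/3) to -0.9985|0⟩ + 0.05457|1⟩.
(-0.4993 + 0.8647i)|0⟩ + (0.02729 + 0.04726i)|1⟩

Rz(2π/3) = [[e^(−iθ/2), 0], [0, e^(iθ/2)]] with e^(±iθ/2) = cos(θ/2) ± i·sin(θ/2); θ = 2π/3, cos(θ/2) ≈ 0.5, sin(θ/2) ≈ 0.866025.
With a = amp(|0⟩) = -0.9985 and b = amp(|1⟩) = 0.05457:
new amp(|0⟩) = (0.5 - 0.866025i)·a = (-0.4993 + 0.8647i)
new amp(|1⟩) = (0.5 + 0.866025i)·b = (0.02729 + 0.04726i)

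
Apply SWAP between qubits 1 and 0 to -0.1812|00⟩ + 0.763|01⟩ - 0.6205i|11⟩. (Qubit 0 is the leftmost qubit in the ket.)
-0.1812|00⟩ + 0.763|10⟩ - 0.6205i|11⟩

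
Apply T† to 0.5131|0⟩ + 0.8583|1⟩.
0.5131|0⟩ + (0.6069 - 0.6069i)|1⟩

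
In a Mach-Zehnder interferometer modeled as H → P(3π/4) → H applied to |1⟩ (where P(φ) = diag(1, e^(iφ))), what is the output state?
(0.8536 - (1/√8)i)|0⟩ + (0.1464 + (1/√8)i)|1⟩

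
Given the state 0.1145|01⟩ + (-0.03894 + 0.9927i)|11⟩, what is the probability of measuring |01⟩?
0.01311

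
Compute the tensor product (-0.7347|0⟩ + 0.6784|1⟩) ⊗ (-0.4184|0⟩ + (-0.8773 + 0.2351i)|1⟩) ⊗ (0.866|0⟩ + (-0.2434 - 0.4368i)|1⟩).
0.2662|000⟩ + (-0.07482 - 0.1343i)|001⟩ + (0.5582 - 0.1496i)|010⟩ + (-0.2323 - 0.2395i)|011⟩ - 0.2458|100⟩ + (0.06909 + 0.124i)|101⟩ + (-0.5154 + 0.1381i)|110⟩ + (0.2145 + 0.2211i)|111⟩

amp(|b₁b₂…⟩) = product of the factor amplitudes for bits b₁, b₂, …; only kets whose every factor amplitude is nonzero survive.
|000⟩: (-0.7347)(-0.4184)(0.866) = 0.2662
|001⟩: (-0.7347)(-0.4184)(-0.2434 - 0.4368i) = (-0.07482 - 0.1343i)
|010⟩: (-0.7347)(-0.8773 + 0.2351i)(0.866) = (0.5582 - 0.1496i)
|011⟩: (-0.7347)(-0.8773 + 0.2351i)(-0.2434 - 0.4368i) = (-0.2323 - 0.2395i)
|100⟩: (0.6784)(-0.4184)(0.866) = -0.2458
|101⟩: (0.6784)(-0.4184)(-0.2434 - 0.4368i) = (0.06909 + 0.124i)
|110⟩: (0.6784)(-0.8773 + 0.2351i)(0.866) = (-0.5154 + 0.1381i)
|111⟩: (0.6784)(-0.8773 + 0.2351i)(-0.2434 - 0.4368i) = (0.2145 + 0.2211i)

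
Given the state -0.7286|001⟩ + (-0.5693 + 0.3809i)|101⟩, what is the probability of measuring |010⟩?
0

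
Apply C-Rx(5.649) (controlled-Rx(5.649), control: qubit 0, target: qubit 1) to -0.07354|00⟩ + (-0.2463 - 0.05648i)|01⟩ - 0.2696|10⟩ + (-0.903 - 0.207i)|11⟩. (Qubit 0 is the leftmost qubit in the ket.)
-0.07354|00⟩ + (-0.2463 - 0.05648i)|01⟩ + (0.1916 + 0.2816i)|10⟩ + (0.858 + 0.2807i)|11⟩

C-Rx(5.649) leaves the control-|0⟩ kets |00⟩, |01⟩ unchanged and applies Rx(5.649) to qubit 1 on the control-|1⟩ pair (|10⟩, |11⟩).
Rx(5.649) = [[cos(θ/2), −i·sin(θ/2)], [−i·sin(θ/2), cos(θ/2)]]; θ = 5.649, cos(θ/2) ≈ -0.950146, sin(θ/2) ≈ 0.311805.
With a = amp(|10⟩) = -0.2696 and b = amp(|11⟩) = (-0.903 - 0.207i):
new amp(|10⟩) = (-0.950146)·a + (-0.311805i)·b = (0.1916 + 0.2816i)
new amp(|11⟩) = (-0.311805i)·a + (-0.950146)·b = (0.858 + 0.2807i)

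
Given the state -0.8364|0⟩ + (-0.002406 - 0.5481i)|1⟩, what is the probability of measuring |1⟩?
0.3004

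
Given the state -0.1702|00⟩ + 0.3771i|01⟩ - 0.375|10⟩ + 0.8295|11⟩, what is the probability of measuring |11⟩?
0.6881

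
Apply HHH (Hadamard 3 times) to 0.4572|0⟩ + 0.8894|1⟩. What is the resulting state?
0.9522|0⟩ - 0.3056|1⟩

H² = I, so H^3 = H: a single Hadamard. With (a, b) = (0.4572, 0.8894), H gives ((a + b)/√2, (a − b)/√2) = (0.9522, -0.3056).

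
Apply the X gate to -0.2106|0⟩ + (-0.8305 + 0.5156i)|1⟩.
(-0.8305 + 0.5156i)|0⟩ - 0.2106|1⟩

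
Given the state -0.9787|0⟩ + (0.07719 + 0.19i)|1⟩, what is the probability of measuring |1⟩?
0.04206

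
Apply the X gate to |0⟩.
|1⟩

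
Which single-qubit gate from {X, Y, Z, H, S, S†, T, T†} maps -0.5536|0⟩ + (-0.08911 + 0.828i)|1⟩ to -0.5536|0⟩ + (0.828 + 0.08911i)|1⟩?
S†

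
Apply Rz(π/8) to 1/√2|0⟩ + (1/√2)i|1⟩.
(0.6935 - 0.1379i)|0⟩ + (-0.1379 + 0.6935i)|1⟩

Rz(π/8) = [[e^(−iθ/2), 0], [0, e^(iθ/2)]] with e^(±iθ/2) = cos(θ/2) ± i·sin(θ/2); θ = π/8, cos(θ/2) ≈ 0.980785, sin(θ/2) ≈ 0.19509.
With a = amp(|0⟩) = 1/√2 and b = amp(|1⟩) = (1/√2)i:
new amp(|0⟩) = (0.980785 - 0.19509i)·a = (0.6935 - 0.1379i)
new amp(|1⟩) = (0.980785 + 0.19509i)·b = (-0.1379 + 0.6935i)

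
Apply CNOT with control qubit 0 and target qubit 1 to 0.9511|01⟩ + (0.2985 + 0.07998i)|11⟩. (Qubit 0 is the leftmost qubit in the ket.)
0.9511|01⟩ + (0.2985 + 0.07998i)|10⟩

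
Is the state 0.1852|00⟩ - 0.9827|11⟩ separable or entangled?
Entangled

Writing the state as a|00⟩ + b|01⟩ + c|10⟩ + d|11⟩, it is a product state iff ad − bc = 0.
Here (a, b, c, d) = (0.1852, 0, 0, -0.9827): ad − bc = (0.1852)(-0.9827) − (0)(0) = -0.182 ≠ 0, so the state is entangled.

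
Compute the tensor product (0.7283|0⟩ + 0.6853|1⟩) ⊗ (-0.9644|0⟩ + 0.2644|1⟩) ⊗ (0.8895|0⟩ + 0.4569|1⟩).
-0.6248|000⟩ - 0.3209|001⟩ + 0.1713|010⟩ + 0.08798|011⟩ - 0.5879|100⟩ - 0.302|101⟩ + 0.1612|110⟩ + 0.08279|111⟩

amp(|b₁b₂…⟩) = product of the factor amplitudes for bits b₁, b₂, …; only kets whose every factor amplitude is nonzero survive.
|000⟩: (0.7283)(-0.9644)(0.8895) = -0.6248
|001⟩: (0.7283)(-0.9644)(0.4569) = -0.3209
|010⟩: (0.7283)(0.2644)(0.8895) = 0.1713
|011⟩: (0.7283)(0.2644)(0.4569) = 0.08798
|100⟩: (0.6853)(-0.9644)(0.8895) = -0.5879
|101⟩: (0.6853)(-0.9644)(0.4569) = -0.302
|110⟩: (0.6853)(0.2644)(0.8895) = 0.1612
|111⟩: (0.6853)(0.2644)(0.4569) = 0.08279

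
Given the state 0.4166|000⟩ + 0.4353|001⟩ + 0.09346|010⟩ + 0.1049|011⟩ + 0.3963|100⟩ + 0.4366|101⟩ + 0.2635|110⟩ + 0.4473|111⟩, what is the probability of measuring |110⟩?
0.06943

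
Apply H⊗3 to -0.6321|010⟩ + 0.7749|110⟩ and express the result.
0.05049|000⟩ + 0.05049|001⟩ - 0.05049|010⟩ - 0.05049|011⟩ - 0.4974|100⟩ - 0.4974|101⟩ + 0.4974|110⟩ + 0.4974|111⟩

H⊗3 gives amp(|y⟩) = (1/2√2) Σ_x (−1)^(x·y) amp(|x⟩), where x·y is the number of positions in which both x and y have a 1.
|000⟩: (-0.6321 + 0.7749)/(2√2) = 0.05049
|001⟩: (-0.6321 + 0.7749)/(2√2) = 0.05049
|010⟩: (0.6321 - 0.7749)/(2√2) = -0.05049
|011⟩: (0.6321 - 0.7749)/(2√2) = -0.05049
|100⟩: (-0.6321 - 0.7749)/(2√2) = -0.4974
|101⟩: (-0.6321 - 0.7749)/(2√2) = -0.4974
|110⟩: (0.6321 + 0.7749)/(2√2) = 0.4974
|111⟩: (0.6321 + 0.7749)/(2√2) = 0.4974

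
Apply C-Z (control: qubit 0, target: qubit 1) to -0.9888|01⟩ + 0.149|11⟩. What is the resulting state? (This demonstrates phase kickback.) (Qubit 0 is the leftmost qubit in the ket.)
-0.9888|01⟩ - 0.149|11⟩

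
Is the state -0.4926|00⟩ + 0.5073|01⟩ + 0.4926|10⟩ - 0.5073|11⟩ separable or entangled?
Separable

Writing the state as a|00⟩ + b|01⟩ + c|10⟩ + d|11⟩, it is a product state iff ad − bc = 0.
Here (a, b, c, d) = (-0.4926, 0.5073, 0.4926, -0.5073): ad − bc = (-0.4926)(-0.5073) − (0.5073)(0.4926) = 0, so the state is separable.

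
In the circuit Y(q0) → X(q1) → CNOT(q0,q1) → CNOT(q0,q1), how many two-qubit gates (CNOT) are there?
2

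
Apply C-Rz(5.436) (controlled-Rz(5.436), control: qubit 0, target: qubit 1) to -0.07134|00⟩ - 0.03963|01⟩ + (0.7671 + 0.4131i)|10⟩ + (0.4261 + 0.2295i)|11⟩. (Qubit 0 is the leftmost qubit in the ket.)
-0.07134|00⟩ - 0.03963|01⟩ + (-0.5295 - 0.6919i)|10⟩ + (-0.4828 - 0.03407i)|11⟩

C-Rz(5.436) leaves the control-|0⟩ kets |00⟩, |01⟩ unchanged and applies Rz(5.436) to qubit 1 on the control-|1⟩ pair (|10⟩, |11⟩).
Rz(5.436) = [[e^(−iθ/2), 0], [0, e^(iθ/2)]] with e^(±iθ/2) = cos(θ/2) ± i·sin(θ/2); θ = 5.436, cos(θ/2) ≈ -0.911618, sin(θ/2) ≈ 0.411038.
With a = amp(|10⟩) = (0.7671 + 0.4131i) and b = amp(|11⟩) = (0.4261 + 0.2295i):
new amp(|10⟩) = (-0.911618 - 0.411038i)·a = (-0.5295 - 0.6919i)
new amp(|11⟩) = (-0.911618 + 0.411038i)·b = (-0.4828 - 0.03407i)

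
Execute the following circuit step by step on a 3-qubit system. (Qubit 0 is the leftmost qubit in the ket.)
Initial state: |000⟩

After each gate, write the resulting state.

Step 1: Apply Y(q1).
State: i|010⟩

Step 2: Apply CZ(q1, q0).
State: i|010⟩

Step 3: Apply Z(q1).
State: -i|010⟩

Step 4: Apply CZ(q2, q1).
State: -i|010⟩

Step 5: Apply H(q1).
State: -(1/√2)i|000⟩ + (1/√2)i|010⟩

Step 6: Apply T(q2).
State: -(1/√2)i|000⟩ + (1/√2)i|010⟩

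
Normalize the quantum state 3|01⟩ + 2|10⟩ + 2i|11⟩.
0.7276|01⟩ + 0.4851|10⟩ + 0.4851i|11⟩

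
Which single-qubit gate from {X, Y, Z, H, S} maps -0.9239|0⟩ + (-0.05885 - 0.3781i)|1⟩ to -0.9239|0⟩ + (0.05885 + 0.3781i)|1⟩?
Z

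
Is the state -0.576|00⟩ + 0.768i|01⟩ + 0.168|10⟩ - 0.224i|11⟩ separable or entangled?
Separable

Writing the state as a|00⟩ + b|01⟩ + c|10⟩ + d|11⟩, it is a product state iff ad − bc = 0.
Here (a, b, c, d) = (-0.576, 0.768i, 0.168, -0.224i): ad − bc = (-0.576)(-0.224i) − (0.768i)(0.168) = 0, so the state is separable.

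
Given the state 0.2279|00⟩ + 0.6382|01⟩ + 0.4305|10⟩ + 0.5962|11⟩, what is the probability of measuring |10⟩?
0.1853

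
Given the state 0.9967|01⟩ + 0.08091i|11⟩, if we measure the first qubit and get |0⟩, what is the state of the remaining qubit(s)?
|1⟩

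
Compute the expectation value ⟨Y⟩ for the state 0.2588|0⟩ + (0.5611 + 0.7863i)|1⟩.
0.407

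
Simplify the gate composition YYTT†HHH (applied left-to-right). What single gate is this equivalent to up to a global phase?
H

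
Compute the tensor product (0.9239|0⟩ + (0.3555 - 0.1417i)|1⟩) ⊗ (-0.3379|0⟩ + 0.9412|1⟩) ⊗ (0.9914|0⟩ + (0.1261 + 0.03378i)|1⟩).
-0.3095|000⟩ + (-0.03937 - 0.01055i)|001⟩ + 0.8621|010⟩ + (0.1097 + 0.02937i)|011⟩ + (-0.1191 + 0.04747i)|100⟩ + (-0.01676 + 0.00198i)|101⟩ + (0.3317 - 0.1322i)|110⟩ + (0.0467 - 0.005515i)|111⟩

amp(|b₁b₂…⟩) = product of the factor amplitudes for bits b₁, b₂, …; only kets whose every factor amplitude is nonzero survive.
|000⟩: (0.9239)(-0.3379)(0.9914) = -0.3095
|001⟩: (0.9239)(-0.3379)(0.1261 + 0.03378i) = (-0.03937 - 0.01055i)
|010⟩: (0.9239)(0.9412)(0.9914) = 0.8621
|011⟩: (0.9239)(0.9412)(0.1261 + 0.03378i) = (0.1097 + 0.02937i)
|100⟩: (0.3555 - 0.1417i)(-0.3379)(0.9914) = (-0.1191 + 0.04747i)
|101⟩: (0.3555 - 0.1417i)(-0.3379)(0.1261 + 0.03378i) = (-0.01676 + 0.00198i)
|110⟩: (0.3555 - 0.1417i)(0.9412)(0.9914) = (0.3317 - 0.1322i)
|111⟩: (0.3555 - 0.1417i)(0.9412)(0.1261 + 0.03378i) = (0.0467 - 0.005515i)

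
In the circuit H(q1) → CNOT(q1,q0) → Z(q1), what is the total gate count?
3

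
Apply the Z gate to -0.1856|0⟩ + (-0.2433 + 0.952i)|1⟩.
-0.1856|0⟩ + (0.2433 - 0.952i)|1⟩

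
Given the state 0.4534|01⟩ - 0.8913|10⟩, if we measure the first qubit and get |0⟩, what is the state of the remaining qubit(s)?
|1⟩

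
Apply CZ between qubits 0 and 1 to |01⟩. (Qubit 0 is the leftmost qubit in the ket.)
|01⟩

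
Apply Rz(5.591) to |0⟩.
(-0.9407 - 0.3392i)|0⟩

Rz(5.591) = [[e^(−iθ/2), 0], [0, e^(iθ/2)]] with e^(±iθ/2) = cos(θ/2) ± i·sin(θ/2); θ = 5.591, cos(θ/2) ≈ -0.940705, sin(θ/2) ≈ 0.339225.
With a = amp(|0⟩) = 1 and b = amp(|1⟩) = 0:
new amp(|0⟩) = (-0.940705 - 0.339225i)·a = (-0.9407 - 0.3392i)
new amp(|1⟩) = (-0.940705 + 0.339225i)·b = 0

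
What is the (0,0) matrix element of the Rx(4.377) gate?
-0.5792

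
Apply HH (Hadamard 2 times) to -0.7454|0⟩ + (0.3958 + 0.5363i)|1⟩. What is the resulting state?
-0.7454|0⟩ + (0.3958 + 0.5363i)|1⟩

H² = I, so an even number of Hadamards cancels: H^2 = I and the state is unchanged.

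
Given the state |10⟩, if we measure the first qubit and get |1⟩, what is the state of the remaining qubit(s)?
|0⟩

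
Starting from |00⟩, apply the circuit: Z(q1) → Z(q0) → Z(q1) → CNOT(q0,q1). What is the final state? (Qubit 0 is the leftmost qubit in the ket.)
|00⟩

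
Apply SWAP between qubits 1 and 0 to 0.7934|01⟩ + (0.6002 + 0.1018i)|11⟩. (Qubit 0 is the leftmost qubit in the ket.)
0.7934|10⟩ + (0.6002 + 0.1018i)|11⟩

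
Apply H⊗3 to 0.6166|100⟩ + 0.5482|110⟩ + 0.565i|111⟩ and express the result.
(0.4118 + 0.1998i)|000⟩ + (0.4118 - 0.1998i)|001⟩ + (0.02418 - 0.1998i)|010⟩ + (0.02418 + 0.1998i)|011⟩ + (-0.4118 - 0.1998i)|100⟩ + (-0.4118 + 0.1998i)|101⟩ + (-0.02418 + 0.1998i)|110⟩ + (-0.02418 - 0.1998i)|111⟩

H⊗3 gives amp(|y⟩) = (1/2√2) Σ_x (−1)^(x·y) amp(|x⟩), where x·y is the number of positions in which both x and y have a 1.
|000⟩: (0.6166 + 0.5482 + 0.565i)/(2√2) = (0.4118 + 0.1998i)
|001⟩: (0.6166 + 0.5482 - 0.565i)/(2√2) = (0.4118 - 0.1998i)
|010⟩: (0.6166 - 0.5482 - 0.565i)/(2√2) = (0.02418 - 0.1998i)
|011⟩: (0.6166 - 0.5482 + 0.565i)/(2√2) = (0.02418 + 0.1998i)
|100⟩: (-0.6166 - 0.5482 - 0.565i)/(2√2) = (-0.4118 - 0.1998i)
|101⟩: (-0.6166 - 0.5482 + 0.565i)/(2√2) = (-0.4118 + 0.1998i)
|110⟩: (-0.6166 + 0.5482 + 0.565i)/(2√2) = (-0.02418 + 0.1998i)
|111⟩: (-0.6166 + 0.5482 - 0.565i)/(2√2) = (-0.02418 - 0.1998i)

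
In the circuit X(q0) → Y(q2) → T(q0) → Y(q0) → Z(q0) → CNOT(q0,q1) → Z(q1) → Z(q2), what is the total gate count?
8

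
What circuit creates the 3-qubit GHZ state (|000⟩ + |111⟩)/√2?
H(q0) → CNOT(q0,q1) → CNOT(q0,q2)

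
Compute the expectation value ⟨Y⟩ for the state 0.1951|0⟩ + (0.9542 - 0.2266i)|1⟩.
-0.08842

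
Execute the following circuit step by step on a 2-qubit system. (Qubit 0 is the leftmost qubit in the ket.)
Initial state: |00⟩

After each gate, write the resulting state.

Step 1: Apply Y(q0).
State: i|10⟩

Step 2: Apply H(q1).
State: (1/√2)i|10⟩ + (1/√2)i|11⟩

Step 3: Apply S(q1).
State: (1/√2)i|10⟩ - 1/√2|11⟩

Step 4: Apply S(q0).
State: -1/√2|10⟩ - (1/√2)i|11⟩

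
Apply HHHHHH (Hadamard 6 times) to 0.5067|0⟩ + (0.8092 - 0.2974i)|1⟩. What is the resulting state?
0.5067|0⟩ + (0.8092 - 0.2974i)|1⟩

H² = I, so an even number of Hadamards cancels: H^6 = I and the state is unchanged.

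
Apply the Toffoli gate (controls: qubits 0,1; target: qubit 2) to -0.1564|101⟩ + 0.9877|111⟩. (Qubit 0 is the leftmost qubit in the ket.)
-0.1564|101⟩ + 0.9877|110⟩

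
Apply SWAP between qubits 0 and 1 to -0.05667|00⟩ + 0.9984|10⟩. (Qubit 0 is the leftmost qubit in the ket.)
-0.05667|00⟩ + 0.9984|01⟩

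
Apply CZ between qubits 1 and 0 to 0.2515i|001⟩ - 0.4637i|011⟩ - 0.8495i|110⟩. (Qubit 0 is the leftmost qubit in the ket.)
0.2515i|001⟩ - 0.4637i|011⟩ + 0.8495i|110⟩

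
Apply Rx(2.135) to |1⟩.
-0.876i|0⟩ + 0.4823|1⟩

Rx(2.135) = [[cos(θ/2), −i·sin(θ/2)], [−i·sin(θ/2), cos(θ/2)]]; θ = 2.135, cos(θ/2) ≈ 0.482316, sin(θ/2) ≈ 0.875997.
With a = amp(|0⟩) = 0 and b = amp(|1⟩) = 1:
new amp(|0⟩) = (0.482316)·a + (-0.875997i)·b = -0.876i
new amp(|1⟩) = (-0.875997i)·a + (0.482316)·b = 0.4823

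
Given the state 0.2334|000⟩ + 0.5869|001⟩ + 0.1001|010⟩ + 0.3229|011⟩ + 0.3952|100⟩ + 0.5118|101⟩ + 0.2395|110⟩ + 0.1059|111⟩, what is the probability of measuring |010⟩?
0.01002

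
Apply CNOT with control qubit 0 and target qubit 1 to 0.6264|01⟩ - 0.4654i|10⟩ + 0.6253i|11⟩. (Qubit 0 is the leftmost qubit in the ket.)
0.6264|01⟩ + 0.6253i|10⟩ - 0.4654i|11⟩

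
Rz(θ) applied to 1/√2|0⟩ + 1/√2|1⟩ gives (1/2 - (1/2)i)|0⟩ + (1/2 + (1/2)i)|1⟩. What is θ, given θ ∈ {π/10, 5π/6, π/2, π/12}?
π/2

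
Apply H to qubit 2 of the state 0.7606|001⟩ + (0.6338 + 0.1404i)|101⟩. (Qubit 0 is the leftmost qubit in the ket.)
0.5378|000⟩ - 0.5378|001⟩ + (0.4482 + 0.09928i)|100⟩ + (-0.4482 - 0.09928i)|101⟩

H on qubit 2 mixes each pair of kets that differ only in qubit 2: amplitudes (a, b) of (|…0…⟩, |…1…⟩) become ((a + b)/√2, (a − b)/√2). Kets absent from the input have amplitude 0.
(|000⟩, |001⟩): (a, b) = (0, 0.7606) → (0.5378, -0.5378)
(|100⟩, |101⟩): (a, b) = (0, (0.6338 + 0.1404i)) → ((0.4482 + 0.09928i), (-0.4482 - 0.09928i))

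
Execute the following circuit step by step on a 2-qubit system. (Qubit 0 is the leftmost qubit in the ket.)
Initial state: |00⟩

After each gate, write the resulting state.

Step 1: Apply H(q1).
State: 1/√2|00⟩ + 1/√2|01⟩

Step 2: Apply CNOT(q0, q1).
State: 1/√2|00⟩ + 1/√2|01⟩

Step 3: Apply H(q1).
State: |00⟩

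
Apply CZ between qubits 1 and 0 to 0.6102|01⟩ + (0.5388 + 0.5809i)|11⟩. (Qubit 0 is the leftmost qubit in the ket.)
0.6102|01⟩ + (-0.5388 - 0.5809i)|11⟩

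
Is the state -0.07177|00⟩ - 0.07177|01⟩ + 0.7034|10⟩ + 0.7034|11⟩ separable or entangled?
Separable

Writing the state as a|00⟩ + b|01⟩ + c|10⟩ + d|11⟩, it is a product state iff ad − bc = 0.
Here (a, b, c, d) = (-0.07177, -0.07177, 0.7034, 0.7034): ad − bc = (-0.07177)(0.7034) − (-0.07177)(0.7034) = 0, so the state is separable.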